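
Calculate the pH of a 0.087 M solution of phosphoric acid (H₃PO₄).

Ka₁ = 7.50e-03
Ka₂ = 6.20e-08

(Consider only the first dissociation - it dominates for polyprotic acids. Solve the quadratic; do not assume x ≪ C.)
pH = 1.66

x² + Ka₁·x − Ka₁·C = 0 with Ka₁ = 7.50e-03, C = 0.087.
x = (−Ka₁ + √(Ka₁² + 4·Ka₁·C))/2 = 2.2068e-02 M, so pH = 1.66.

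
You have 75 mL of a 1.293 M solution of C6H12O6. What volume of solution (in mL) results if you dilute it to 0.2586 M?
Using M₁V₁ = M₂V₂:
1.293 × 75 = 0.2586 × V₂
V₂ = (1.293 × 75) / 0.2586 = 375 mL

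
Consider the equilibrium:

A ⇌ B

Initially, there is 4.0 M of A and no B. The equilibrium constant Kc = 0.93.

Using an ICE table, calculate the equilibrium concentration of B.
[B] = 1.927 M

ICE: [A] = 4.0 − x, [B] = x.
Kc = x/(4.0 − x) = 0.93 ⇒ x = 0.93·4.0/(1 + 0.93) = 3.72/1.93 = 1.927.
[B] = x = 1.927 M.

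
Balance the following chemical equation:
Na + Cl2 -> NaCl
Balanced equation:
2Na + Cl2 -> 2NaCl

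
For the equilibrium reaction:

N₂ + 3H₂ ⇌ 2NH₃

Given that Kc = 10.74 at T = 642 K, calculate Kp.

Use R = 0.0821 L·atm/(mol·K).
K_p = 0.0039

Δn = (moles gaseous products) − (moles gaseous reactants) = -2
T = 642 K; RT = 0.0821 × 642 = 52.7082
Kp = Kc·(RT)^Δn = 10.74 × (52.7082)^-2 = 10.74 × 0.000359951 = 0.0039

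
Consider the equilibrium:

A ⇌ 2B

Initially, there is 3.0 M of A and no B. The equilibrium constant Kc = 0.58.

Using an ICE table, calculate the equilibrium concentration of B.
[B] = 1.182 M

ICE: [A] = 3.0 − x, [B] = 2x.
Kc = (2x)²/(3.0 − x) = 0.58 ⇒ 4x² + 0.58x − 1.74 = 0.
x = (−0.58 + √(0.58² + 4·4·1.74))/(2·4) = (−0.58 + √28.176)/8 = 0.59102.
[B] = 2x = 1.182 M.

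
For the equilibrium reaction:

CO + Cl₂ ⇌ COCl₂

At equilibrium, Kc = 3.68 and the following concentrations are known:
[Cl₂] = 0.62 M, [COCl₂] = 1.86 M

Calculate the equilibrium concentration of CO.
[CO] = 0.8152 M

Kc = ([COCl₂]) / ([CO] × [Cl₂]) = 3.68
[CO]^1 = (product terms)/(Kc · other reactant terms) = 1.86 / (3.68 · 0.62) = 0.81522
[CO] = 0.8152 M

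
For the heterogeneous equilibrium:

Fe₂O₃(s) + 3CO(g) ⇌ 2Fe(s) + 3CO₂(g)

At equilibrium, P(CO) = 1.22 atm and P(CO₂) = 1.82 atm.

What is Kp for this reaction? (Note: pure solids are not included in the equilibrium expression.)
K_p = 3.320

Solids (Fe₂O₃, Fe) are excluded.
Kp = P(CO₂)³/P(CO)³ = (1.82)³/(1.22)³ = 6.029/1.816 = 3.320.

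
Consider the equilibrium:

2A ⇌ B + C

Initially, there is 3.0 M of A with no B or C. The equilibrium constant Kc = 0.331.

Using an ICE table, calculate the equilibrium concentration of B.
[B] = 0.803 M

ICE: [A] = 3.0 − 2x, [B] = [C] = x.
Kc = x²/(3.0 − 2x)² = 0.331 ⇒ √Kc = x/(3.0 − 2x).
x = √0.331·3.0/(1 + 2√0.331) = 0.57533·3.0/2.1507 = 0.80254.
[B] = x = 0.803 M.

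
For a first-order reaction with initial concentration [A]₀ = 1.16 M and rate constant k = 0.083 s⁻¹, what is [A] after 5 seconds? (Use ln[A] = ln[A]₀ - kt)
0.7660 M

ln[A] = ln[A]₀ - k·t = ln(1.16) - (0.083)·(5) = 0.1484 - 0.4150 = -0.2666
[A] = e^(-0.2666) = 0.7660 M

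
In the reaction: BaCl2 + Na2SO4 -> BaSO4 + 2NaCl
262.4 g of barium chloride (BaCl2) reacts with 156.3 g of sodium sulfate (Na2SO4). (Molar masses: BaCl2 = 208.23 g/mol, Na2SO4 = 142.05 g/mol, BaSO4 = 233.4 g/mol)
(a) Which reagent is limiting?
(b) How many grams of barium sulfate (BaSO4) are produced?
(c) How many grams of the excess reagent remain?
(a) Na2SO4, (b) 256.8 g, (c) 33.28 g

Moles of BaCl2 = 262.4 g ÷ 208.23 g/mol = 1.26015 mol
Moles of Na2SO4 = 156.3 g ÷ 142.05 g/mol = 1.10032 mol
Moles ÷ coefficient: BaCl2: 1.26015/1 = 1.26, Na2SO4: 1.10032/1 = 1.1
(a) Na2SO4 has the smaller value, so Na2SO4 is the limiting reagent.
(b) Moles of BaSO4 = 1.10032 mol Na2SO4 × (1/1) = 1.10032 mol; mass = 1.10032 mol × 233.4 g/mol = 256.8 g
(c) BaCl2 consumed = 1.10032 × (1/1) = 1.10032 mol; remaining = 1.26015 − 1.10032 = 0.159828 mol; mass = 0.159828 mol × 208.23 g/mol = 33.28 g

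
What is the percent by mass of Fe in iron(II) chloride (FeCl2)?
Mass of Fe in formula = 55.85 × 1 = 55.85 g/mol
Molar mass = 126.75 g/mol
% Fe = (55.85/126.75) × 100% = 44.06%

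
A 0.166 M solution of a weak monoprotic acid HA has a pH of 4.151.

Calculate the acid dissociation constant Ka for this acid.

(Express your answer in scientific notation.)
K_a = 3.01e-08

[H⁺] = 10^(−pH) = 10^(−4.151) = 7.063e-05 M. For HA ⇌ H⁺ + A⁻, Ka = x²/(C − x) = (7.063e-05)²/(0.166 − 7.063e-05) = 3.01e-08.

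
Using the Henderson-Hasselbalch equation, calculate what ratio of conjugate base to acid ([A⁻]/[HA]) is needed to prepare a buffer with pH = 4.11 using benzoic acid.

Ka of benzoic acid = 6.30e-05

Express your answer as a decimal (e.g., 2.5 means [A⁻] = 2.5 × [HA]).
[A⁻]/[HA] = 0.812

pKa = −log(6.30e-05) = 4.2007. pH = pKa + log([A⁻]/[HA]). 4.11 = 4.2007 + log(ratio). log(ratio) = 4.11 − 4.2007 = -0.0907. ratio = 10^(-0.0907) = 0.812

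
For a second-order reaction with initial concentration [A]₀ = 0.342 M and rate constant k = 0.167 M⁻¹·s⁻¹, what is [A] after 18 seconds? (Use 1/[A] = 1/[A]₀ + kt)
0.1686 M

1/[A] = 1/[A]₀ + k·t = 1/0.342 + (0.167)·(18) = 2.9240 + 3.0060 = 5.9300
[A] = 1/5.9300 = 0.1686 M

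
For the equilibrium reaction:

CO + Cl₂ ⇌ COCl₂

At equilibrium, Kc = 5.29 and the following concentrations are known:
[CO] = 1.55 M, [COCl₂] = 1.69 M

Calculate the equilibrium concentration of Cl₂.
[Cl₂] = 0.2061 M

Kc = ([COCl₂]) / ([CO] × [Cl₂]) = 5.29
[Cl₂]^1 = (product terms)/(Kc · other reactant terms) = 1.69 / (5.29 · 1.55) = 0.20611
[Cl₂] = 0.2061 M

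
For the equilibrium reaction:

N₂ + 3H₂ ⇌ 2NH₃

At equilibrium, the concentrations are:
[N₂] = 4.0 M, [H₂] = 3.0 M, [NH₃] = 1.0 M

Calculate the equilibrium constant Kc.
K_c = 9.26e-03

Kc = ([NH₃]^2) / ([N₂] × [H₂]^3)
   = ((1.0)^2) / ((4.0)·(3.0)^3)
   = 1 / 108 = 9.26e-03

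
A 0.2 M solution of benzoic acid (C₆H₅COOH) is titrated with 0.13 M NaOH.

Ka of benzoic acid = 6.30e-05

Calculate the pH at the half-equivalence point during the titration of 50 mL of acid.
pH = pKa = 4.20

At the half-equivalence point, [HA] = [A⁻], so by Henderson–Hasselbalch pH = pKa + log(1) = pKa.
pKa = −log(6.30e-05) = 4.20.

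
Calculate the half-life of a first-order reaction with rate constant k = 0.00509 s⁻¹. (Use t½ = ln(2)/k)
136.18 s

t½ = ln(2)/k = 0.6931/0.00509 = 136.18 s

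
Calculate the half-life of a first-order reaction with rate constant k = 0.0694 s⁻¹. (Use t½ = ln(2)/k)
9.99 s

t½ = ln(2)/k = 0.6931/0.0694 = 9.99 s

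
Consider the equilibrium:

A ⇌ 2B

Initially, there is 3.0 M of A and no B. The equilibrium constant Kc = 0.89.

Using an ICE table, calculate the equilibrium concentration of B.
[B] = 1.427 M

ICE: [A] = 3.0 − x, [B] = 2x.
Kc = (2x)²/(3.0 − x) = 0.89 ⇒ 4x² + 0.89x − 2.67 = 0.
x = (−0.89 + √(0.89² + 4·4·2.67))/(2·4) = (−0.89 + √43.512)/8 = 0.7133.
[B] = 2x = 1.427 M.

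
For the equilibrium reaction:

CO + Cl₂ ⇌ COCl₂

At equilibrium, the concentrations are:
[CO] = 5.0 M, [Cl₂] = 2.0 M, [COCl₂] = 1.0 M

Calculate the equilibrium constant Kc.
K_c = 0.1000

Kc = ([COCl₂]) / ([CO] × [Cl₂])
   = ((1.0)) / ((5.0)·(2.0))
   = 1 / 10 = 0.1000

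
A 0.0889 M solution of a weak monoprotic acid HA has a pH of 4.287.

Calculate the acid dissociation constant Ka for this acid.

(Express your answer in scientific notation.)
K_a = 3.00e-08

[H⁺] = 10^(−pH) = 10^(−4.287) = 5.164e-05 M. For HA ⇌ H⁺ + A⁻, Ka = x²/(C − x) = (5.164e-05)²/(0.0889 − 5.164e-05) = 3.00e-08.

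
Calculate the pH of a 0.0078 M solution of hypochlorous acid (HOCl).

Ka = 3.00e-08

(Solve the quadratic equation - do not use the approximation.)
pH = 4.82

x² + Ka×x - Ka×C = 0. Using quadratic formula: [H⁺] = 1.5282e-05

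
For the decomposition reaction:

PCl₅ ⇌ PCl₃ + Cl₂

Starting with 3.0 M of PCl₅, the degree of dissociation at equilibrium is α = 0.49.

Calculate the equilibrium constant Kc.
K_c = 1.4124

x = α·[A]₀ = 0.49 × 3.0 = 1.47 M dissociated.
At eq: [PCl₅] = 3.0 − 1.47 = 1.53 M; [PCl₃] = [Cl₂] = x = 1.47 M.
Kc = [PCl₃][Cl₂]/[PCl₅] = (1.47)²/1.53 = 1.412.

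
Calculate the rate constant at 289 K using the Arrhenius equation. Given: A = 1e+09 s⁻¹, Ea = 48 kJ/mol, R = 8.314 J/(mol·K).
2.11e+00 s⁻¹

k = A·exp(-Ea/(R·T)) = 1e+09·exp(-48000/(8.314·289)) = 1e+09·exp(-19.9771) = 1e+09·2.1088e-09 = 2.11e+00 s⁻¹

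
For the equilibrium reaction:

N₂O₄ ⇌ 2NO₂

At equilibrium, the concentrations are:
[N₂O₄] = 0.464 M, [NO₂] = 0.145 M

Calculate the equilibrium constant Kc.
K_c = 0.0453

Kc = ([NO₂]^2) / ([N₂O₄])
   = ((0.145)^2) / ((0.464))
   = 0.021025 / 0.464 = 0.0453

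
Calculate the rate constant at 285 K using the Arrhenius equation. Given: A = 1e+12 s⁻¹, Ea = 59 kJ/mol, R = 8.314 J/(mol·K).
1.54e+01 s⁻¹

k = A·exp(-Ea/(R·T)) = 1e+12·exp(-59000/(8.314·285)) = 1e+12·exp(-24.8999) = 1e+12·1.5351e-11 = 1.54e+01 s⁻¹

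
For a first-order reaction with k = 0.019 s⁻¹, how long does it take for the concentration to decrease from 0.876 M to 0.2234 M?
71.92 s

From ln[A] = ln[A]₀ - k·t: t = ln([A]₀/[A])/k = ln(0.876/0.2234)/0.019 = ln(3.9212)/0.019 = 1.3664/0.019 = 71.92 s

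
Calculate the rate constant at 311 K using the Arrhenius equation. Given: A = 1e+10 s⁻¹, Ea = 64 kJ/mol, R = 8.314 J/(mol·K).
1.78e-01 s⁻¹

k = A·exp(-Ea/(R·T)) = 1e+10·exp(-64000/(8.314·311)) = 1e+10·exp(-24.7520) = 1e+10·1.7798e-11 = 1.78e-01 s⁻¹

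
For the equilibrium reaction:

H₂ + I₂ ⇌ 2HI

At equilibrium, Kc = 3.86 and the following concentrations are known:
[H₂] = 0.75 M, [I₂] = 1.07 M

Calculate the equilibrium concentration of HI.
[HI] = 1.7600 M

Kc = ([HI]^2) / ([H₂] × [I₂]) = 3.86
[HI]^2 = Kc · (reactant terms)/(other product terms) = 3.86 · 0.8025 / 1 = 3.0976
[HI] = (3.0976)^(1/2) = 1.7600 M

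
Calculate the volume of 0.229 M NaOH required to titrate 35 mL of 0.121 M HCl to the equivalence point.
V_{base} = 18.5 mL

At equivalence: moles acid = moles base.
moles HCl = 0.121 M × 0.035 L = 0.004235 mol
V_NaOH = 0.004235 mol ÷ 0.229 M = 0.01849 L = 18.5 mL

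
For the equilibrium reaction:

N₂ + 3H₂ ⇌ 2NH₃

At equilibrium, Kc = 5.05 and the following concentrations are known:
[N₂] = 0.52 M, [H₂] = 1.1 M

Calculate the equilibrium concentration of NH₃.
[NH₃] = 1.8695 M

Kc = ([NH₃]^2) / ([N₂] × [H₂]^3) = 5.05
[NH₃]^2 = Kc · (reactant terms)/(other product terms) = 5.05 · 0.69212 / 1 = 3.4952
[NH₃] = (3.4952)^(1/2) = 1.8695 M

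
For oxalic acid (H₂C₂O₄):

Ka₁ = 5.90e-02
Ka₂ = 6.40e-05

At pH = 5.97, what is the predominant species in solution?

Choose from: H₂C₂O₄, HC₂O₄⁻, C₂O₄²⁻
C₂O₄²⁻

pKa1 = 1.23, pKa2 = 4.19. Each pKa is the crossover between adjacent species; pH = 5.97 lies in the region where C₂O₄²⁻ predominates.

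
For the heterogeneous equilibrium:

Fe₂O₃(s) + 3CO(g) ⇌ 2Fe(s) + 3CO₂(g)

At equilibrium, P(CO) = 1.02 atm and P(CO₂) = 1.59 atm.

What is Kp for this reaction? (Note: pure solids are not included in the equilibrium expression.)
K_p = 3.788

Solids (Fe₂O₃, Fe) are excluded.
Kp = P(CO₂)³/P(CO)³ = (1.59)³/(1.02)³ = 4.02/1.061 = 3.788.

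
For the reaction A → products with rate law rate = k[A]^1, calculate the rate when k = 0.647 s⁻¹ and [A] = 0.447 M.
0.2892 M/s

rate = k·[A]^1 = 0.647·(0.447)^1 = 0.647·0.447 = 0.2892 M/s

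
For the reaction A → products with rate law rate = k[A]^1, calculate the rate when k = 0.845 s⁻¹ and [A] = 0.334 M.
0.2822 M/s

rate = k·[A]^1 = 0.845·(0.334)^1 = 0.845·0.334 = 0.2822 M/s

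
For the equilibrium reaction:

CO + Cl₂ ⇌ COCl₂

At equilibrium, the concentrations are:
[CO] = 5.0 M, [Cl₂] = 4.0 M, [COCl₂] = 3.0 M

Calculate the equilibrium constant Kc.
K_c = 0.1500

Kc = ([COCl₂]) / ([CO] × [Cl₂])
   = ((3.0)) / ((5.0)·(4.0))
   = 3 / 20 = 0.1500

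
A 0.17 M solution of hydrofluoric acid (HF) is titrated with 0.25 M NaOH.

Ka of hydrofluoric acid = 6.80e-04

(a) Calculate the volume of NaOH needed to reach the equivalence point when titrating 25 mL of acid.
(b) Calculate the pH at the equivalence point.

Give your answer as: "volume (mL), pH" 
V = 17.0 mL, pH = 8.09

(a) At equivalence: moles acid = moles base.
moles acid = 0.17 × 0.025 = 0.00425 mol; V_NaOH = 0.00425/0.25 = 0.017 L = 17.0 mL.
(b) At equivalence, all acid → conjugate base A⁻ at [A⁻] = 0.00425/0.042 = 0.1012 M.
Kb = Kw/Ka = 1.0e-14/6.80e-04 = 1.471e-11; [OH⁻] = √(Kb·[A⁻]) = 1.220e-06; pOH = 5.91; pH = 14 − pOH = 8.09.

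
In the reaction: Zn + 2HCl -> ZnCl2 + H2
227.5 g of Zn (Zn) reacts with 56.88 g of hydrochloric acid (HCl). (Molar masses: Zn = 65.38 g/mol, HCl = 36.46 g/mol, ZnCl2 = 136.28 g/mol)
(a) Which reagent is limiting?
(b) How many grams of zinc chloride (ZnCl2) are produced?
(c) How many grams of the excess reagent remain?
(a) HCl, (b) 106.3 g, (c) 176.5 g

Moles of Zn = 227.5 g ÷ 65.38 g/mol = 3.47966 mol
Moles of HCl = 56.88 g ÷ 36.46 g/mol = 1.56007 mol
Moles ÷ coefficient: Zn: 3.47966/1 = 3.48, HCl: 1.56007/2 = 0.78
(a) HCl has the smaller value, so HCl is the limiting reagent.
(b) Moles of ZnCl2 = 1.56007 mol HCl × (1/2) = 0.780033 mol; mass = 0.780033 mol × 136.28 g/mol = 106.3 g
(c) Zn consumed = 1.56007 × (1/2) = 0.780033 mol; remaining = 3.47966 − 0.780033 = 2.69962 mol; mass = 2.69962 mol × 65.38 g/mol = 176.5 g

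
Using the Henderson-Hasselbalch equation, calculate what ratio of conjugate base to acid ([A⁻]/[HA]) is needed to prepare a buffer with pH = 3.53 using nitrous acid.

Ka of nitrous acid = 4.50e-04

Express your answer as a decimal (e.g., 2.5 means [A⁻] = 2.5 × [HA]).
[A⁻]/[HA] = 1.525

pKa = −log(4.50e-04) = 3.3468. pH = pKa + log([A⁻]/[HA]). 3.53 = 3.3468 + log(ratio). log(ratio) = 3.53 − 3.3468 = 0.1832. ratio = 10^(0.1832) = 1.525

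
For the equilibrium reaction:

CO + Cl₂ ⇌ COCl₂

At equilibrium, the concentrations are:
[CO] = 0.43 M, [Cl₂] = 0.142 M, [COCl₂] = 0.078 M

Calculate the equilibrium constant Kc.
K_c = 1.2774

Kc = ([COCl₂]) / ([CO] × [Cl₂])
   = ((0.078)) / ((0.43)·(0.142))
   = 0.078 / 0.06106 = 1.2774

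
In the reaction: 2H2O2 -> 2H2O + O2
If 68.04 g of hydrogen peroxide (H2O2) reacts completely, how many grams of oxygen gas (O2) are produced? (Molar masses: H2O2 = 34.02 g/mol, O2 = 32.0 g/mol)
Moles of H2O2 = 68.04 g ÷ 34.02 g/mol = 2 mol
Mole ratio: 1 mol O2 / 2 mol H2O2
Moles of O2 = 2 × (1/2) = 1 mol
Mass of O2 = 1 mol × 32.0 g/mol = 32 g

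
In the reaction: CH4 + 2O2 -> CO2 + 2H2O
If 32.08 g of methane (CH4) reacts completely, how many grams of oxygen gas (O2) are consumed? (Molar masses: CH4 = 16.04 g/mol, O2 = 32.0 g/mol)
Moles of CH4 = 32.08 g ÷ 16.04 g/mol = 2 mol
Mole ratio: 2 mol O2 / 1 mol CH4
Moles of O2 = 2 × (2/1) = 4 mol
Mass of O2 = 4 mol × 32.0 g/mol = 128 g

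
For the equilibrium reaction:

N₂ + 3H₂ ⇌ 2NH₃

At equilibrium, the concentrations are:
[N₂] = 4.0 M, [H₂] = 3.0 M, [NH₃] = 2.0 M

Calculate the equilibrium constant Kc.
K_c = 0.0370

Kc = ([NH₃]^2) / ([N₂] × [H₂]^3)
   = ((2.0)^2) / ((4.0)·(3.0)^3)
   = 4 / 108 = 0.0370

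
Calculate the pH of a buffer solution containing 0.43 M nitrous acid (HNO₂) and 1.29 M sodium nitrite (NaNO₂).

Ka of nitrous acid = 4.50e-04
pH = 3.82

pKa = -log(4.50e-04) = 3.35. pH = pKa + log([A⁻]/[HA]) = 3.35 + log(1.29/0.43)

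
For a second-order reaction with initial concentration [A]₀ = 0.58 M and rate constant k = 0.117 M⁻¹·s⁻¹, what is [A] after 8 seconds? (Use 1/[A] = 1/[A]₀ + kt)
0.3759 M

1/[A] = 1/[A]₀ + k·t = 1/0.58 + (0.117)·(8) = 1.7241 + 0.9360 = 2.6601
[A] = 1/2.6601 = 0.3759 M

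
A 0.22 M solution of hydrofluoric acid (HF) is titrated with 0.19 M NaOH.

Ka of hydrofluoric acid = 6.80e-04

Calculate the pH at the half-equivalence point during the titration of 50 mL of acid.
pH = pKa = 3.17

At the half-equivalence point, [HA] = [A⁻], so by Henderson–Hasselbalch pH = pKa + log(1) = pKa.
pKa = −log(6.80e-04) = 3.17.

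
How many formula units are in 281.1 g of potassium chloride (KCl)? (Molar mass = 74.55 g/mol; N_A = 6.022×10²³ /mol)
Moles = 281.1 g ÷ 74.55 g/mol = 3.77062 mol
Formula units = 3.77062 mol × 6.022×10²³ /mol = 2.271e+24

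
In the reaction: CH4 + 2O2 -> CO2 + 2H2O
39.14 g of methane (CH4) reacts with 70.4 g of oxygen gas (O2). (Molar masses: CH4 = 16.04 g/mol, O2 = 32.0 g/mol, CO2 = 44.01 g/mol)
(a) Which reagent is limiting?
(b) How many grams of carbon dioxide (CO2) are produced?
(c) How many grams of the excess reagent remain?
(a) O2, (b) 48.41 g, (c) 21.5 g

Moles of CH4 = 39.14 g ÷ 16.04 g/mol = 2.44015 mol
Moles of O2 = 70.4 g ÷ 32.0 g/mol = 2.2 mol
Moles ÷ coefficient: CH4: 2.44015/1 = 2.44, O2: 2.2/2 = 1.1
(a) O2 has the smaller value, so O2 is the limiting reagent.
(b) Moles of CO2 = 2.2 mol O2 × (1/2) = 1.1 mol; mass = 1.1 mol × 44.01 g/mol = 48.41 g
(c) CH4 consumed = 2.2 × (1/2) = 1.1 mol; remaining = 2.44015 − 1.1 = 1.34015 mol; mass = 1.34015 mol × 16.04 g/mol = 21.5 g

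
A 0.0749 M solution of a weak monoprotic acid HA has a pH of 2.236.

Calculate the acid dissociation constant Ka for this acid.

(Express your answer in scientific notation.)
K_a = 4.88e-04

[H⁺] = 10^(−pH) = 10^(−2.236) = 5.808e-03 M. For HA ⇌ H⁺ + A⁻, Ka = x²/(C − x) = (5.808e-03)²/(0.0749 − 5.808e-03) = 4.88e-04.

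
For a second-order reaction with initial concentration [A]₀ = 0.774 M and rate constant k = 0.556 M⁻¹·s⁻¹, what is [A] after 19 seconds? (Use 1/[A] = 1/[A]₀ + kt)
0.0843 M

1/[A] = 1/[A]₀ + k·t = 1/0.774 + (0.556)·(19) = 1.2920 + 10.5640 = 11.8560
[A] = 1/11.8560 = 0.0843 M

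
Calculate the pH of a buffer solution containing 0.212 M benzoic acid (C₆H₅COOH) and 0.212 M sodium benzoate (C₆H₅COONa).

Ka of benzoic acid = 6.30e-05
pH = 4.20

pKa = -log(6.30e-05) = 4.20. pH = pKa + log([A⁻]/[HA]) = 4.20 + log(0.212/0.212)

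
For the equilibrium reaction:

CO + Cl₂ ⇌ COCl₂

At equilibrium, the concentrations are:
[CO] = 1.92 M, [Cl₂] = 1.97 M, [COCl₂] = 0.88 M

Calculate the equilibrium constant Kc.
K_c = 0.2327

Kc = ([COCl₂]) / ([CO] × [Cl₂])
   = ((0.88)) / ((1.92)·(1.97))
   = 0.88 / 3.7824 = 0.2327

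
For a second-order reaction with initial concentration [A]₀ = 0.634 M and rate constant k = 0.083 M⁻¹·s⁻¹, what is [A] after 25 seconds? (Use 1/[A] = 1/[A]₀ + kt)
0.2738 M

1/[A] = 1/[A]₀ + k·t = 1/0.634 + (0.083)·(25) = 1.5773 + 2.0750 = 3.6523
[A] = 1/3.6523 = 0.2738 M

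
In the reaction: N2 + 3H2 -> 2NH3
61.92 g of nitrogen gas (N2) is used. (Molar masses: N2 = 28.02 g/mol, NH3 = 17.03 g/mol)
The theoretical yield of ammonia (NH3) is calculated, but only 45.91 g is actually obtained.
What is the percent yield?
Moles of N2 = 61.92 g ÷ 28.02 g/mol = 2.20985 mol
Mole ratio: 2 mol NH3 / 1 mol N2
Moles of NH3 = 2.20985 × (2/1) = 4.4197 mol
Theoretical yield = 4.4197 mol × 17.03 g/mol = 75.267 g
Actual yield = 45.91 g
Percent yield = (45.91 / 75.267) × 100% = 61.0%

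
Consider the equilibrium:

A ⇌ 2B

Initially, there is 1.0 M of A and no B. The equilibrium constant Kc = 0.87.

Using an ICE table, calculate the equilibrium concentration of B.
[B] = 0.740 M

ICE: [A] = 1.0 − x, [B] = 2x.
Kc = (2x)²/(1.0 − x) = 0.87 ⇒ 4x² + 0.87x − 0.87 = 0.
x = (−0.87 + √(0.87² + 4·4·0.87))/(2·4) = (−0.87 + √14.677)/8 = 0.37013.
[B] = 2x = 0.740 M.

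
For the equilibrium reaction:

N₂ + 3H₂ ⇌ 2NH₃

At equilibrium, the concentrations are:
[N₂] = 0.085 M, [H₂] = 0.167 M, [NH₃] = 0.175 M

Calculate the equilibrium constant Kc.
K_c = 77.3584

Kc = ([NH₃]^2) / ([N₂] × [H₂]^3)
   = ((0.175)^2) / ((0.085)·(0.167)^3)
   = 0.030625 / 0.00039588 = 77.3584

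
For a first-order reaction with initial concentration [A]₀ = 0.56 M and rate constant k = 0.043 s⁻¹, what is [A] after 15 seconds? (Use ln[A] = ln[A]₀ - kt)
0.2938 M

ln[A] = ln[A]₀ - k·t = ln(0.56) - (0.043)·(15) = -0.5798 - 0.6450 = -1.2248
[A] = e^(-1.2248) = 0.2938 M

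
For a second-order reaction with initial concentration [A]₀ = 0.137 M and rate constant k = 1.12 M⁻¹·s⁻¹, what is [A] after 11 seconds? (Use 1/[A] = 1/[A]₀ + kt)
0.0510 M

1/[A] = 1/[A]₀ + k·t = 1/0.137 + (1.12)·(11) = 7.2993 + 12.3200 = 19.6193
[A] = 1/19.6193 = 0.0510 M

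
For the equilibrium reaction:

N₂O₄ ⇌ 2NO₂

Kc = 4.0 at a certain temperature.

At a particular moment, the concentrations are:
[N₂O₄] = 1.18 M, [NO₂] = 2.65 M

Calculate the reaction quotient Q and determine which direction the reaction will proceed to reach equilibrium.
Q = 5.951, Q > K, reaction proceeds reverse (toward reactants)

Q = ([NO₂]^2) / ([N₂O₄])
  = ((2.65)^2) / ((1.18)) = 7.0225/1.18 = 5.951
Since Q = 5.951 > Kc = 4.0, the reaction proceeds reverse (toward reactants) to reach equilibrium.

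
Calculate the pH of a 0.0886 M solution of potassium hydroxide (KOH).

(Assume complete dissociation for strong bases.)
pH = 12.95

[OH⁻] = 0.0886 M for strong base. pOH = -log[OH⁻] = 1.05, pH = 14 - pOH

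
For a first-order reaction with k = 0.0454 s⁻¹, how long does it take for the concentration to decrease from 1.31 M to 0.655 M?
15.27 s

From ln[A] = ln[A]₀ - k·t: t = ln([A]₀/[A])/k = ln(1.31/0.655)/0.0454 = ln(2.0000)/0.0454 = 0.6931/0.0454 = 15.27 s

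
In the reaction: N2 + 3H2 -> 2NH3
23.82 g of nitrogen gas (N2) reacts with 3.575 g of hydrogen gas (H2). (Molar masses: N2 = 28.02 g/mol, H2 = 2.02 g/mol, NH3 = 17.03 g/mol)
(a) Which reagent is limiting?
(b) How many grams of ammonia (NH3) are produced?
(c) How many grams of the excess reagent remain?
(a) H2, (b) 20.09 g, (c) 7.29 g

Moles of N2 = 23.82 g ÷ 28.02 g/mol = 0.850107 mol
Moles of H2 = 3.575 g ÷ 2.02 g/mol = 1.7698 mol
Moles ÷ coefficient: N2: 0.850107/1 = 0.8501, H2: 1.7698/3 = 0.5899
(a) H2 has the smaller value, so H2 is the limiting reagent.
(b) Moles of NH3 = 1.7698 mol H2 × (2/3) = 1.17987 mol; mass = 1.17987 mol × 17.03 g/mol = 20.09 g
(c) N2 consumed = 1.7698 × (1/3) = 0.589934 mol; remaining = 0.850107 − 0.589934 = 0.260173 mol; mass = 0.260173 mol × 28.02 g/mol = 7.29 g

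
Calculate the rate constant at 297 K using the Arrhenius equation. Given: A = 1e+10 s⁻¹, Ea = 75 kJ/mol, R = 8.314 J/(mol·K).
6.44e-04 s⁻¹

k = A·exp(-Ea/(R·T)) = 1e+10·exp(-75000/(8.314·297)) = 1e+10·exp(-30.3735) = 1e+10·6.4411e-14 = 6.44e-04 s⁻¹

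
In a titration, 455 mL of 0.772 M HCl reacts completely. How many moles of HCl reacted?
Moles = Molarity × Volume (L)
Moles = 0.772 M × 0.455 L = 0.3513 mol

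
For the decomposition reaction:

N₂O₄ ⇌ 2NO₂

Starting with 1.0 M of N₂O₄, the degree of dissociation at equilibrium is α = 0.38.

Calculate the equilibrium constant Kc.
K_c = 0.9316

x = α·[A]₀ = 0.38 × 1.0 = 0.38 M dissociated.
At eq: [N₂O₄] = 1.0 − 0.38 = 0.62 M; [NO₂] = 2x = 0.76 M.
Kc = [NO₂]²/[N₂O₄] = (0.76)²/0.62 = 0.9316.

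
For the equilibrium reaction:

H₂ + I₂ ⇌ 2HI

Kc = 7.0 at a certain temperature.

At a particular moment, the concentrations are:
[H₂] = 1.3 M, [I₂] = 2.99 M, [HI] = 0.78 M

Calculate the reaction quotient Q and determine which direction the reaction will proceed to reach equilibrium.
Q = 0.157, Q < K, reaction proceeds forward (toward products)

Q = ([HI]^2) / ([H₂] × [I₂])
  = ((0.78)^2) / ((1.3)·(2.99)) = 0.6084/3.887 = 0.1565
Since Q = 0.1565 < Kc = 7.0, the reaction proceeds forward (toward products) to reach equilibrium.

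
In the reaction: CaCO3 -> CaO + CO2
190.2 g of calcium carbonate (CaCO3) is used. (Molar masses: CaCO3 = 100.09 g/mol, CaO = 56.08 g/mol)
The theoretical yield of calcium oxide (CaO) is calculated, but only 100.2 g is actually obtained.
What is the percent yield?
Moles of CaCO3 = 190.2 g ÷ 100.09 g/mol = 1.90029 mol
Mole ratio: 1 mol CaO / 1 mol CaCO3
Moles of CaO = 1.90029 × (1/1) = 1.90029 mol
Theoretical yield = 1.90029 mol × 56.08 g/mol = 106.57 g
Actual yield = 100.2 g
Percent yield = (100.2 / 106.57) × 100% = 94.0%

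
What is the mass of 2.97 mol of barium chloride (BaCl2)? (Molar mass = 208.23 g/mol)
Mass = 2.97 mol × 208.23 g/mol = 618.4 g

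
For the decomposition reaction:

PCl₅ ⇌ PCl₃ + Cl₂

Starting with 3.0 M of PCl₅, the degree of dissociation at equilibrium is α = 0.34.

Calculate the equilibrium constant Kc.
K_c = 0.5255

x = α·[A]₀ = 0.34 × 3.0 = 1.02 M dissociated.
At eq: [PCl₅] = 3.0 − 1.02 = 1.98 M; [PCl₃] = [Cl₂] = x = 1.02 M.
Kc = [PCl₃][Cl₂]/[PCl₅] = (1.02)²/1.98 = 0.5255.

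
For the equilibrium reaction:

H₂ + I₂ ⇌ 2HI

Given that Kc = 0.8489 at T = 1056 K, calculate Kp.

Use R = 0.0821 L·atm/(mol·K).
K_p = 0.8489

Δn = (moles gaseous products) − (moles gaseous reactants) = 0
T = 1056 K; RT = 0.0821 × 1056 = 86.6976
Kp = Kc·(RT)^Δn = 0.8489 × (86.6976)^0 = 0.8489 × 1 = 0.8489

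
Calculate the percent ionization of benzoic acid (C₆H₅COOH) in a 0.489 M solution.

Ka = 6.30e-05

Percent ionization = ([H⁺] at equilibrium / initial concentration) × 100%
Percent ionization = 1.13%

Let x = [H⁺]. Ka = x²/(C - x) ⇒ x² + (6.30e-05)x - (6.30e-05)(0.489) = 0. x = 5.5190e-03. Percent = (5.5190e-03/0.489) × 100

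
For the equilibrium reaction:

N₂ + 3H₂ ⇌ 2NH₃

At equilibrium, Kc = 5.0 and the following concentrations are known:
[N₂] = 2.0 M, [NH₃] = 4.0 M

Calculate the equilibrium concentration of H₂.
[H₂] = 1.1696 M

Kc = ([NH₃]^2) / ([N₂] × [H₂]^3) = 5.0
[H₂]^3 = (product terms)/(Kc · other reactant terms) = 16 / (5.0 · 2) = 1.6
[H₂] = (1.6)^(1/3) = 1.1696 M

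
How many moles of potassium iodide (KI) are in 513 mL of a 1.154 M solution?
Moles = Molarity × Volume (L)
Moles = 1.154 M × 0.513 L = 0.592 mol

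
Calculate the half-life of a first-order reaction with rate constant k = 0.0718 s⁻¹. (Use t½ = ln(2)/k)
9.65 s

t½ = ln(2)/k = 0.6931/0.0718 = 9.65 s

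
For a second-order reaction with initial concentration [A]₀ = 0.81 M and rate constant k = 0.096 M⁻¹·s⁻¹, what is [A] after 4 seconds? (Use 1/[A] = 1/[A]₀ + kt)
0.6178 M

1/[A] = 1/[A]₀ + k·t = 1/0.81 + (0.096)·(4) = 1.2346 + 0.3840 = 1.6186
[A] = 1/1.6186 = 0.6178 M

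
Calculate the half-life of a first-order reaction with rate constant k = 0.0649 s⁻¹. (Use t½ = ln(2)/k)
10.68 s

t½ = ln(2)/k = 0.6931/0.0649 = 10.68 s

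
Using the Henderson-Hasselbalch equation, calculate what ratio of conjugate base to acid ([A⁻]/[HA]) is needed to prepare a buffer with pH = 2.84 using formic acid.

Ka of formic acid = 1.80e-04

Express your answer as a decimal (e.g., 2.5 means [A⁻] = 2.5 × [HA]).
[A⁻]/[HA] = 0.125

pKa = −log(1.80e-04) = 3.7447. pH = pKa + log([A⁻]/[HA]). 2.84 = 3.7447 + log(ratio). log(ratio) = 2.84 − 3.7447 = -0.9047. ratio = 10^(-0.9047) = 0.125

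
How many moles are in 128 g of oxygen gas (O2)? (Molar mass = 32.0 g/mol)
Moles = 128 g ÷ 32.0 g/mol = 4 mol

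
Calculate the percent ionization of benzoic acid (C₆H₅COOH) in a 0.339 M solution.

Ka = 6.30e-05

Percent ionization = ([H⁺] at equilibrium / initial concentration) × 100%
Percent ionization = 1.35%

Let x = [H⁺]. Ka = x²/(C - x) ⇒ x² + (6.30e-05)x - (6.30e-05)(0.339) = 0. x = 4.5900e-03. Percent = (4.5900e-03/0.339) × 100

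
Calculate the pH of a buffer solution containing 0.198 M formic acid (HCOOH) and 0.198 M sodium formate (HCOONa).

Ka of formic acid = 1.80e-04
pH = 3.74

pKa = -log(1.80e-04) = 3.74. pH = pKa + log([A⁻]/[HA]) = 3.74 + log(0.198/0.198)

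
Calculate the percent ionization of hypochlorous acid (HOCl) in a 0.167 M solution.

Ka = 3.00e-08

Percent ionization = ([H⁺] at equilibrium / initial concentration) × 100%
Percent ionization = 0.0424%

Let x = [H⁺]. Ka = x²/(C - x) ⇒ x² + (3.00e-08)x - (3.00e-08)(0.167) = 0. x = 7.0766e-05. Percent = (7.0766e-05/0.167) × 100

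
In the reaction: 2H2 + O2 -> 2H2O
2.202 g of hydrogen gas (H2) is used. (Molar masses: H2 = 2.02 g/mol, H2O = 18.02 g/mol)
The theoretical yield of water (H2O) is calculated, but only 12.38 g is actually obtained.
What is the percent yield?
Moles of H2 = 2.202 g ÷ 2.02 g/mol = 1.0901 mol
Mole ratio: 2 mol H2O / 2 mol H2
Moles of H2O = 1.0901 × (2/2) = 1.0901 mol
Theoretical yield = 1.0901 mol × 18.02 g/mol = 19.644 g
Actual yield = 12.38 g
Percent yield = (12.38 / 19.644) × 100% = 63.0%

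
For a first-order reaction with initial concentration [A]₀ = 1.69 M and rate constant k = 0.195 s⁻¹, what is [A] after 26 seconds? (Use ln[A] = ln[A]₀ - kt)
0.0106 M

ln[A] = ln[A]₀ - k·t = ln(1.69) - (0.195)·(26) = 0.5247 - 5.0700 = -4.5453
[A] = e^(-4.5453) = 0.0106 M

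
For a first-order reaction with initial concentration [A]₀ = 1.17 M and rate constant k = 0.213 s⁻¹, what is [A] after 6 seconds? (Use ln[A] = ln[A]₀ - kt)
0.3260 M

ln[A] = ln[A]₀ - k·t = ln(1.17) - (0.213)·(6) = 0.1570 - 1.2780 = -1.1210
[A] = e^(-1.1210) = 0.3260 M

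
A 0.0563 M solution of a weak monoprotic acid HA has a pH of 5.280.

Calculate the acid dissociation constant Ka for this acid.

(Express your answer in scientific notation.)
K_a = 4.89e-10

[H⁺] = 10^(−pH) = 10^(−5.280) = 5.248e-06 M. For HA ⇌ H⁺ + A⁻, Ka = x²/(C − x) = (5.248e-06)²/(0.0563 − 5.248e-06) = 4.89e-10.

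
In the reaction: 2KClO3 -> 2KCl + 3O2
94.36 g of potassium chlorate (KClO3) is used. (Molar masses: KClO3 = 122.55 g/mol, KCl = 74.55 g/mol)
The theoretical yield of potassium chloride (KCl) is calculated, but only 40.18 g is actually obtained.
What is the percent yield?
Moles of KClO3 = 94.36 g ÷ 122.55 g/mol = 0.769971 mol
Mole ratio: 2 mol KCl / 2 mol KClO3
Moles of KCl = 0.769971 × (2/2) = 0.769971 mol
Theoretical yield = 0.769971 mol × 74.55 g/mol = 57.401 g
Actual yield = 40.18 g
Percent yield = (40.18 / 57.401) × 100% = 70.0%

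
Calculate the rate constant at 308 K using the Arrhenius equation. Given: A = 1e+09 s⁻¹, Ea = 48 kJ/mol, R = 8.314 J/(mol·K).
7.23e+00 s⁻¹

k = A·exp(-Ea/(R·T)) = 1e+09·exp(-48000/(8.314·308)) = 1e+09·exp(-18.7448) = 1e+09·7.2317e-09 = 7.23e+00 s⁻¹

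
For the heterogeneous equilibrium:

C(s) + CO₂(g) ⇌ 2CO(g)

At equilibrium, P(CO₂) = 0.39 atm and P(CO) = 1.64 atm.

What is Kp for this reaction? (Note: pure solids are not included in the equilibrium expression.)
K_p = 6.896

Solid C is excluded.
Kp = P(CO)²/P(CO₂) = (1.64)²/0.39 = 2.69/0.39 = 6.896.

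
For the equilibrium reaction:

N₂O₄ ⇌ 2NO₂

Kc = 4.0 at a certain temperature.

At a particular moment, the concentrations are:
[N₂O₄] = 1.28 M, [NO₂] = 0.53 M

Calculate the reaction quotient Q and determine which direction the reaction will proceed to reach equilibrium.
Q = 0.219, Q < K, reaction proceeds forward (toward products)

Q = ([NO₂]^2) / ([N₂O₄])
  = ((0.53)^2) / ((1.28)) = 0.2809/1.28 = 0.2195
Since Q = 0.2195 < Kc = 4.0, the reaction proceeds forward (toward products) to reach equilibrium.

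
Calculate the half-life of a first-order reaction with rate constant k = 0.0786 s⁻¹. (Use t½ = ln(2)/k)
8.82 s

t½ = ln(2)/k = 0.6931/0.0786 = 8.82 s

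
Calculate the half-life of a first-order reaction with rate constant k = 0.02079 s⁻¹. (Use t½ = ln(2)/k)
33.34 s

t½ = ln(2)/k = 0.6931/0.02079 = 33.34 s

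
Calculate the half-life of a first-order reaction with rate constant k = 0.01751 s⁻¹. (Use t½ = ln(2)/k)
39.59 s

t½ = ln(2)/k = 0.6931/0.01751 = 39.59 s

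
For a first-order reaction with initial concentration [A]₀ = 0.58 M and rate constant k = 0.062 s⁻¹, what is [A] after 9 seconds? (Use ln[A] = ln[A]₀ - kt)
0.3320 M

ln[A] = ln[A]₀ - k·t = ln(0.58) - (0.062)·(9) = -0.5447 - 0.5580 = -1.1027
[A] = e^(-1.1027) = 0.3320 M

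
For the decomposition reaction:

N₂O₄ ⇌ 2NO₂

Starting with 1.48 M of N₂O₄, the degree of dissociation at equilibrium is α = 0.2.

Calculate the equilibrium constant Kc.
K_c = 0.2960

x = α·[A]₀ = 0.2 × 1.48 = 0.296 M dissociated.
At eq: [N₂O₄] = 1.48 − 0.296 = 1.184 M; [NO₂] = 2x = 0.592 M.
Kc = [NO₂]²/[N₂O₄] = (0.592)²/1.184 = 0.296.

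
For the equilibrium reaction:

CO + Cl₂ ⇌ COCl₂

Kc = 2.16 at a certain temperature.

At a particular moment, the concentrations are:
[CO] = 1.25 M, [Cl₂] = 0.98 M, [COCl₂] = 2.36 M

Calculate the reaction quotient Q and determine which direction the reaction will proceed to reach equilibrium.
Q = 1.927, Q < K, reaction proceeds forward (toward products)

Q = ([COCl₂]) / ([CO] × [Cl₂])
  = ((2.36)) / ((1.25)·(0.98)) = 2.36/1.225 = 1.927
Since Q = 1.927 < Kc = 2.16, the reaction proceeds forward (toward products) to reach equilibrium.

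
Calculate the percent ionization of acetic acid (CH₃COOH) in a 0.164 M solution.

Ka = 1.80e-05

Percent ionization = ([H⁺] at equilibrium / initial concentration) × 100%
Percent ionization = 1.04%

Let x = [H⁺]. Ka = x²/(C - x) ⇒ x² + (1.80e-05)x - (1.80e-05)(0.164) = 0. x = 1.7092e-03. Percent = (1.7092e-03/0.164) × 100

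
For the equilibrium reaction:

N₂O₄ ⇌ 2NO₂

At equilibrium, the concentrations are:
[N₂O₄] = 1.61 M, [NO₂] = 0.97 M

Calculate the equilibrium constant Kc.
K_c = 0.5844

Kc = ([NO₂]^2) / ([N₂O₄])
   = ((0.97)^2) / ((1.61))
   = 0.9409 / 1.61 = 0.5844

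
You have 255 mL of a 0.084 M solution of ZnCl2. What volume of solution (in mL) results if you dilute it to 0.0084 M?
Using M₁V₁ = M₂V₂:
0.084 × 255 = 0.0084 × V₂
V₂ = (0.084 × 255) / 0.0084 = 2550 mL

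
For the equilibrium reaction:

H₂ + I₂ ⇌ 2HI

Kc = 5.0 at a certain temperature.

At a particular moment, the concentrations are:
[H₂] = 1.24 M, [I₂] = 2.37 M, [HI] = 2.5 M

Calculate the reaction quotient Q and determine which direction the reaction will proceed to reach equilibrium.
Q = 2.127, Q < K, reaction proceeds forward (toward products)

Q = ([HI]^2) / ([H₂] × [I₂])
  = ((2.5)^2) / ((1.24)·(2.37)) = 6.25/2.9388 = 2.127
Since Q = 2.127 < Kc = 5.0, the reaction proceeds forward (toward products) to reach equilibrium.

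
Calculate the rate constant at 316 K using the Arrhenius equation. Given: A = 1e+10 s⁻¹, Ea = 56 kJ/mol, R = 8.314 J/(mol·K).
5.53e+00 s⁻¹

k = A·exp(-Ea/(R·T)) = 1e+10·exp(-56000/(8.314·316)) = 1e+10·exp(-21.3153) = 1e+10·5.5322e-10 = 5.53e+00 s⁻¹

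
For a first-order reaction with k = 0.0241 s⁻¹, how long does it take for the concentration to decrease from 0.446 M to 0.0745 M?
74.25 s

From ln[A] = ln[A]₀ - k·t: t = ln([A]₀/[A])/k = ln(0.446/0.0745)/0.0241 = ln(5.9866)/0.0241 = 1.7895/0.0241 = 74.25 s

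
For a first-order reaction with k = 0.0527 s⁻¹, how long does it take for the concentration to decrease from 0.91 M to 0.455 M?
13.15 s

From ln[A] = ln[A]₀ - k·t: t = ln([A]₀/[A])/k = ln(0.91/0.455)/0.0527 = ln(2.0000)/0.0527 = 0.6931/0.0527 = 13.15 s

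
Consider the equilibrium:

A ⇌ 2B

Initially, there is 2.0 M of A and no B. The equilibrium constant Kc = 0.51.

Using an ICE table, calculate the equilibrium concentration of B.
[B] = 0.890 M

ICE: [A] = 2.0 − x, [B] = 2x.
Kc = (2x)²/(2.0 − x) = 0.51 ⇒ 4x² + 0.51x − 1.02 = 0.
x = (−0.51 + √(0.51² + 4·4·1.02))/(2·4) = (−0.51 + √16.58)/8 = 0.44523.
[B] = 2x = 0.890 M.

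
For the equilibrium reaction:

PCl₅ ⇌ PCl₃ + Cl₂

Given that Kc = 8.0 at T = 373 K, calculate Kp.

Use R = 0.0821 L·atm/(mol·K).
K_p = 244.9864

Δn = (moles gaseous products) − (moles gaseous reactants) = 1
T = 373 K; RT = 0.0821 × 373 = 30.6233
Kp = Kc·(RT)^Δn = 8.0 × (30.6233)^1 = 8.0 × 30.6233 = 244.9864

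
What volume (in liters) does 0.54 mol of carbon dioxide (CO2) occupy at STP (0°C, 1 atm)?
At STP, 1 mol of gas occupies 22.4 L
Volume = 0.54 mol × 22.4 L/mol = 12.10 L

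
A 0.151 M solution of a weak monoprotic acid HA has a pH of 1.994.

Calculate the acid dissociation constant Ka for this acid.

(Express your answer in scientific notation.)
K_a = 7.30e-04

[H⁺] = 10^(−pH) = 10^(−1.994) = 1.014e-02 M. For HA ⇌ H⁺ + A⁻, Ka = x²/(C − x) = (1.014e-02)²/(0.151 − 1.014e-02) = 7.30e-04.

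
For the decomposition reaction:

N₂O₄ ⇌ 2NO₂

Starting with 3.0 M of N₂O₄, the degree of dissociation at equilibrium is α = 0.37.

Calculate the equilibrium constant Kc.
K_c = 2.6076

x = α·[A]₀ = 0.37 × 3.0 = 1.11 M dissociated.
At eq: [N₂O₄] = 3.0 − 1.11 = 1.89 M; [NO₂] = 2x = 2.22 M.
Kc = [NO₂]²/[N₂O₄] = (2.22)²/1.89 = 2.608.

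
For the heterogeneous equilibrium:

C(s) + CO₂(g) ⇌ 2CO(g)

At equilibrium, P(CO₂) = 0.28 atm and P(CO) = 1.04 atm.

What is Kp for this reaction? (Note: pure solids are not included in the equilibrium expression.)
K_p = 3.863

Solid C is excluded.
Kp = P(CO)²/P(CO₂) = (1.04)²/0.28 = 1.082/0.28 = 3.863.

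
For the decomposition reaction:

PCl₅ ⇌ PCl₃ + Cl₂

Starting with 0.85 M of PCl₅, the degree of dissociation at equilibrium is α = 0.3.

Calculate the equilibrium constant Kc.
K_c = 0.1093

x = α·[A]₀ = 0.3 × 0.85 = 0.255 M dissociated.
At eq: [PCl₅] = 0.85 − 0.255 = 0.595 M; [PCl₃] = [Cl₂] = x = 0.255 M.
Kc = [PCl₃][Cl₂]/[PCl₅] = (0.255)²/0.595 = 0.1093.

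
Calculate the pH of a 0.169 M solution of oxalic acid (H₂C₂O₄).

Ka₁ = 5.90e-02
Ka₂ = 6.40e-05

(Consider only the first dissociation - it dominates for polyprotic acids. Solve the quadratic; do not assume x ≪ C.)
pH = 1.13

x² + Ka₁·x − Ka₁·C = 0 with Ka₁ = 5.90e-02, C = 0.169.
x = (−Ka₁ + √(Ka₁² + 4·Ka₁·C))/2 = 7.4621e-02 M, so pH = 1.13.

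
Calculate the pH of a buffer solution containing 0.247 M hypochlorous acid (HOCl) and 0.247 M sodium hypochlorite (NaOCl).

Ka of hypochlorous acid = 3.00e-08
pH = 7.52

pKa = -log(3.00e-08) = 7.52. pH = pKa + log([A⁻]/[HA]) = 7.52 + log(0.247/0.247)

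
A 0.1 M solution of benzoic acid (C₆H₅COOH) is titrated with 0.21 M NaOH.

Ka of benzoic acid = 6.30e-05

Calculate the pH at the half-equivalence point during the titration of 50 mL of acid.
pH = pKa = 4.20

At the half-equivalence point, [HA] = [A⁻], so by Henderson–Hasselbalch pH = pKa + log(1) = pKa.
pKa = −log(6.30e-05) = 4.20.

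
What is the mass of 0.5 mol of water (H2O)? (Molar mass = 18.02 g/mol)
Mass = 0.5 mol × 18.02 g/mol = 9.01 g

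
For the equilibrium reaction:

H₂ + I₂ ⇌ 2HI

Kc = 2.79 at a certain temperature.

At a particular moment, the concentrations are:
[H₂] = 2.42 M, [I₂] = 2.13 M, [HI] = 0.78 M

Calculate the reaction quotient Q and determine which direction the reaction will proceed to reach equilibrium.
Q = 0.118, Q < K, reaction proceeds forward (toward products)

Q = ([HI]^2) / ([H₂] × [I₂])
  = ((0.78)^2) / ((2.42)·(2.13)) = 0.6084/5.1546 = 0.118
Since Q = 0.118 < Kc = 2.79, the reaction proceeds forward (toward products) to reach equilibrium.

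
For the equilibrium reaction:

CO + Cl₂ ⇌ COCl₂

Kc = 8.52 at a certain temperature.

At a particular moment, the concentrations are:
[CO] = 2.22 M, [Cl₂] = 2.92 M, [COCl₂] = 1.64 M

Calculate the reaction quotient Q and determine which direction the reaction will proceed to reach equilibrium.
Q = 0.253, Q < K, reaction proceeds forward (toward products)

Q = ([COCl₂]) / ([CO] × [Cl₂])
  = ((1.64)) / ((2.22)·(2.92)) = 1.64/6.4824 = 0.253
Since Q = 0.253 < Kc = 8.52, the reaction proceeds forward (toward products) to reach equilibrium.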